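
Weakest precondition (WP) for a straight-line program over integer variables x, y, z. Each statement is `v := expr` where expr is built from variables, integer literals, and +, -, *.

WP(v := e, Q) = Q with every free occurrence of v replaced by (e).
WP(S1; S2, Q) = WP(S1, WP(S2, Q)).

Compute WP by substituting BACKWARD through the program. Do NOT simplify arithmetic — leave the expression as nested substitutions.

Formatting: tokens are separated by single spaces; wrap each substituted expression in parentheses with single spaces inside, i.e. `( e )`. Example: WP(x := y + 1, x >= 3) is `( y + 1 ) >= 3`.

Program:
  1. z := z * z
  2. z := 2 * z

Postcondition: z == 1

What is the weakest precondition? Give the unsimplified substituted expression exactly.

post: z == 1
stmt 2: z := 2 * z  -- replace 1 occurrence(s) of z with (2 * z)
  => ( 2 * z ) == 1
stmt 1: z := z * z  -- replace 1 occurrence(s) of z with (z * z)
  => ( 2 * ( z * z ) ) == 1

Answer: ( 2 * ( z * z ) ) == 1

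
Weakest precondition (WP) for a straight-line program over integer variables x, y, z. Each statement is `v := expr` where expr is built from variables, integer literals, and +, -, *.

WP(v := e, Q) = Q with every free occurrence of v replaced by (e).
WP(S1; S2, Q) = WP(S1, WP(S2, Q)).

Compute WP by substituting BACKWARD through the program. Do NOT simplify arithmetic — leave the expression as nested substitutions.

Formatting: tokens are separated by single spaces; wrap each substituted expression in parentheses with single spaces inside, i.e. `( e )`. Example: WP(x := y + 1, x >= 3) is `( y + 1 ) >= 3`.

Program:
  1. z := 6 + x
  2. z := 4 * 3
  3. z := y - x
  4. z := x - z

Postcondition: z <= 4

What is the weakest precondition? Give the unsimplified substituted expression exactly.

post: z <= 4
stmt 4: z := x - z  -- replace 1 occurrence(s) of z with (x - z)
  => ( x - z ) <= 4
stmt 3: z := y - x  -- replace 1 occurrence(s) of z with (y - x)
  => ( x - ( y - x ) ) <= 4
stmt 2: z := 4 * 3  -- replace 0 occurrence(s) of z with (4 * 3)
  => ( x - ( y - x ) ) <= 4
stmt 1: z := 6 + x  -- replace 0 occurrence(s) of z with (6 + x)
  => ( x - ( y - x ) ) <= 4

Answer: ( x - ( y - x ) ) <= 4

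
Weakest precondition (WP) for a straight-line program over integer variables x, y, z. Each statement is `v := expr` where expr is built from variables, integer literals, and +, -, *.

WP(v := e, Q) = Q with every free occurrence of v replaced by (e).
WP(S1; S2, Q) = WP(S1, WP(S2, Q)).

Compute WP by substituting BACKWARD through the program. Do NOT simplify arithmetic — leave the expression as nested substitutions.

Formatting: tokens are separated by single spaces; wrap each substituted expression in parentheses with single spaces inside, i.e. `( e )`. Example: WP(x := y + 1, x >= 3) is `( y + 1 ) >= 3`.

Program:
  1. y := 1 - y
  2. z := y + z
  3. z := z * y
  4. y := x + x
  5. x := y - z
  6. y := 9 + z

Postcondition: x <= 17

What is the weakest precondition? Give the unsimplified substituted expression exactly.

post: x <= 17
stmt 6: y := 9 + z  -- replace 0 occurrence(s) of y with (9 + z)
  => x <= 17
stmt 5: x := y - z  -- replace 1 occurrence(s) of x with (y - z)
  => ( y - z ) <= 17
stmt 4: y := x + x  -- replace 1 occurrence(s) of y with (x + x)
  => ( ( x + x ) - z ) <= 17
stmt 3: z := z * y  -- replace 1 occurrence(s) of z with (z * y)
  => ( ( x + x ) - ( z * y ) ) <= 17
stmt 2: z := y + z  -- replace 1 occurrence(s) of z with (y + z)
  => ( ( x + x ) - ( ( y + z ) * y ) ) <= 17
stmt 1: y := 1 - y  -- replace 2 occurrence(s) of y with (1 - y)
  => ( ( x + x ) - ( ( ( 1 - y ) + z ) * ( 1 - y ) ) ) <= 17

Answer: ( ( x + x ) - ( ( ( 1 - y ) + z ) * ( 1 - y ) ) ) <= 17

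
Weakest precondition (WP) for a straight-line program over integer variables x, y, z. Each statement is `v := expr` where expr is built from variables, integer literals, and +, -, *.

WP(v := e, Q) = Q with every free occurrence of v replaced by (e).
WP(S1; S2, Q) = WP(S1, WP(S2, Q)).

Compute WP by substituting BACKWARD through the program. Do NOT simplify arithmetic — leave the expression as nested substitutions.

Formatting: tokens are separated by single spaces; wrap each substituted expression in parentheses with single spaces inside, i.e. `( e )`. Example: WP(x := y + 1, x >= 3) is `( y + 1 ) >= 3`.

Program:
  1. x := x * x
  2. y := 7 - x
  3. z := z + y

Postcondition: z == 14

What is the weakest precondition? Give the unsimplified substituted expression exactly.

post: z == 14
stmt 3: z := z + y  -- replace 1 occurrence(s) of z with (z + y)
  => ( z + y ) == 14
stmt 2: y := 7 - x  -- replace 1 occurrence(s) of y with (7 - x)
  => ( z + ( 7 - x ) ) == 14
stmt 1: x := x * x  -- replace 1 occurrence(s) of x with (x * x)
  => ( z + ( 7 - ( x * x ) ) ) == 14

Answer: ( z + ( 7 - ( x * x ) ) ) == 14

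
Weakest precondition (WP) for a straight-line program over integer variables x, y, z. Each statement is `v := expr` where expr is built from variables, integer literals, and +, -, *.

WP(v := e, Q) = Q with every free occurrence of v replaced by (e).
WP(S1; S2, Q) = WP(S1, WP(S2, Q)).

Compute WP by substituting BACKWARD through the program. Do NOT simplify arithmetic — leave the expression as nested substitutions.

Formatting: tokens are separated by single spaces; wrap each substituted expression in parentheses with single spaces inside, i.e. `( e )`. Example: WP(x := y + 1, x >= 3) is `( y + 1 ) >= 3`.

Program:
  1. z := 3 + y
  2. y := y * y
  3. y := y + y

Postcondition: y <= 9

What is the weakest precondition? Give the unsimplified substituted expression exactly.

Answer: ( ( y * y ) + ( y * y ) ) <= 9

Derivation:
post: y <= 9
stmt 3: y := y + y  -- replace 1 occurrence(s) of y with (y + y)
  => ( y + y ) <= 9
stmt 2: y := y * y  -- replace 2 occurrence(s) of y with (y * y)
  => ( ( y * y ) + ( y * y ) ) <= 9
stmt 1: z := 3 + y  -- replace 0 occurrence(s) of z with (3 + y)
  => ( ( y * y ) + ( y * y ) ) <= 9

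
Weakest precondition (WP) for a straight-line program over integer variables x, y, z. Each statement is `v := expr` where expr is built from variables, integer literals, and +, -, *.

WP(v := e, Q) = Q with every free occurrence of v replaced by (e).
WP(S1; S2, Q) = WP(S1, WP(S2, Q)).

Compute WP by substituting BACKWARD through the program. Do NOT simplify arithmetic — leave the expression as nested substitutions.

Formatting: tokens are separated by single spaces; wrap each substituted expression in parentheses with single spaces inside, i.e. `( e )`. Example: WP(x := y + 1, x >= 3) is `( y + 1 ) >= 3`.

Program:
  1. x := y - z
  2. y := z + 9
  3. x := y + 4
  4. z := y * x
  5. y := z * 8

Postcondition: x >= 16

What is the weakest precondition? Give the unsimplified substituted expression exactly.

post: x >= 16
stmt 5: y := z * 8  -- replace 0 occurrence(s) of y with (z * 8)
  => x >= 16
stmt 4: z := y * x  -- replace 0 occurrence(s) of z with (y * x)
  => x >= 16
stmt 3: x := y + 4  -- replace 1 occurrence(s) of x with (y + 4)
  => ( y + 4 ) >= 16
stmt 2: y := z + 9  -- replace 1 occurrence(s) of y with (z + 9)
  => ( ( z + 9 ) + 4 ) >= 16
stmt 1: x := y - z  -- replace 0 occurrence(s) of x with (y - z)
  => ( ( z + 9 ) + 4 ) >= 16

Answer: ( ( z + 9 ) + 4 ) >= 16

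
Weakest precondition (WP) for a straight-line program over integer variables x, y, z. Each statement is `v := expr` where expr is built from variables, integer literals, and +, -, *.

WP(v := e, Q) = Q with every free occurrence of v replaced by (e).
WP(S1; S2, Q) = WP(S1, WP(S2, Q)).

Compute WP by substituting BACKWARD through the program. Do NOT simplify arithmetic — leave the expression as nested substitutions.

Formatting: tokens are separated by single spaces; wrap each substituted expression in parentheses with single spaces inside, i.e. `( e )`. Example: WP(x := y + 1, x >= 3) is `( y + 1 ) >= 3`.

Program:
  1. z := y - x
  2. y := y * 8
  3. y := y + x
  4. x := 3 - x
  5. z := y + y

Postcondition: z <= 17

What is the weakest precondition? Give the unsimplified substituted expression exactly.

Answer: ( ( ( y * 8 ) + x ) + ( ( y * 8 ) + x ) ) <= 17

Derivation:
post: z <= 17
stmt 5: z := y + y  -- replace 1 occurrence(s) of z with (y + y)
  => ( y + y ) <= 17
stmt 4: x := 3 - x  -- replace 0 occurrence(s) of x with (3 - x)
  => ( y + y ) <= 17
stmt 3: y := y + x  -- replace 2 occurrence(s) of y with (y + x)
  => ( ( y + x ) + ( y + x ) ) <= 17
stmt 2: y := y * 8  -- replace 2 occurrence(s) of y with (y * 8)
  => ( ( ( y * 8 ) + x ) + ( ( y * 8 ) + x ) ) <= 17
stmt 1: z := y - x  -- replace 0 occurrence(s) of z with (y - x)
  => ( ( ( y * 8 ) + x ) + ( ( y * 8 ) + x ) ) <= 17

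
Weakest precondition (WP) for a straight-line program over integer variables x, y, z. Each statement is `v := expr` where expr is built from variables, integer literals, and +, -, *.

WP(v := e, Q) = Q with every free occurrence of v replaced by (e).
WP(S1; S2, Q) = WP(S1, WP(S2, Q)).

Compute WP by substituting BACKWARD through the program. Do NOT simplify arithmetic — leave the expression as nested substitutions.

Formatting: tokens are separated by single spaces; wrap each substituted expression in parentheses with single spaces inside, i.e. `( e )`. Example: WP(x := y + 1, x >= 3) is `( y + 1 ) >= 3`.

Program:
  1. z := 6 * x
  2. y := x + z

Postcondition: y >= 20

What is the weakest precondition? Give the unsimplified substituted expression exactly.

post: y >= 20
stmt 2: y := x + z  -- replace 1 occurrence(s) of y with (x + z)
  => ( x + z ) >= 20
stmt 1: z := 6 * x  -- replace 1 occurrence(s) of z with (6 * x)
  => ( x + ( 6 * x ) ) >= 20

Answer: ( x + ( 6 * x ) ) >= 20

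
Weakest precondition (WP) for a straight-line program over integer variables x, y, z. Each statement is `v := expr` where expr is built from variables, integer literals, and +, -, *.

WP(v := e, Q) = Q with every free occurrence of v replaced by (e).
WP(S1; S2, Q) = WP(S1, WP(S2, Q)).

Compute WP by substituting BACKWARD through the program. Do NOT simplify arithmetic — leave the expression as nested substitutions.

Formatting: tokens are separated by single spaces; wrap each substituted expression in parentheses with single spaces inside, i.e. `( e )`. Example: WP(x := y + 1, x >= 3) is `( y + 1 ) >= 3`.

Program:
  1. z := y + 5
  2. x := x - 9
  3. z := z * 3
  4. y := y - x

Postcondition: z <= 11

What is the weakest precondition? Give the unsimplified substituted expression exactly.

post: z <= 11
stmt 4: y := y - x  -- replace 0 occurrence(s) of y with (y - x)
  => z <= 11
stmt 3: z := z * 3  -- replace 1 occurrence(s) of z with (z * 3)
  => ( z * 3 ) <= 11
stmt 2: x := x - 9  -- replace 0 occurrence(s) of x with (x - 9)
  => ( z * 3 ) <= 11
stmt 1: z := y + 5  -- replace 1 occurrence(s) of z with (y + 5)
  => ( ( y + 5 ) * 3 ) <= 11

Answer: ( ( y + 5 ) * 3 ) <= 11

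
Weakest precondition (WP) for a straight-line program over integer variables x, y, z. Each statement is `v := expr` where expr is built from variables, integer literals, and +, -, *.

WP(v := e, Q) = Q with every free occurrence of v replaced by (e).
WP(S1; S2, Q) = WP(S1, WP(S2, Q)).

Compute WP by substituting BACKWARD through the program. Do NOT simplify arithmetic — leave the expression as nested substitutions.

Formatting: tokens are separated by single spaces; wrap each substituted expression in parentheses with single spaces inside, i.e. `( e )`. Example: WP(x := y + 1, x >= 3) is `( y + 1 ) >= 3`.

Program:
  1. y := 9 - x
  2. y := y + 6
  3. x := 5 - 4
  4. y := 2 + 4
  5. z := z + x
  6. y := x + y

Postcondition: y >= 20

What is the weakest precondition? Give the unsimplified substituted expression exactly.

post: y >= 20
stmt 6: y := x + y  -- replace 1 occurrence(s) of y with (x + y)
  => ( x + y ) >= 20
stmt 5: z := z + x  -- replace 0 occurrence(s) of z with (z + x)
  => ( x + y ) >= 20
stmt 4: y := 2 + 4  -- replace 1 occurrence(s) of y with (2 + 4)
  => ( x + ( 2 + 4 ) ) >= 20
stmt 3: x := 5 - 4  -- replace 1 occurrence(s) of x with (5 - 4)
  => ( ( 5 - 4 ) + ( 2 + 4 ) ) >= 20
stmt 2: y := y + 6  -- replace 0 occurrence(s) of y with (y + 6)
  => ( ( 5 - 4 ) + ( 2 + 4 ) ) >= 20
stmt 1: y := 9 - x  -- replace 0 occurrence(s) of y with (9 - x)
  => ( ( 5 - 4 ) + ( 2 + 4 ) ) >= 20

Answer: ( ( 5 - 4 ) + ( 2 + 4 ) ) >= 20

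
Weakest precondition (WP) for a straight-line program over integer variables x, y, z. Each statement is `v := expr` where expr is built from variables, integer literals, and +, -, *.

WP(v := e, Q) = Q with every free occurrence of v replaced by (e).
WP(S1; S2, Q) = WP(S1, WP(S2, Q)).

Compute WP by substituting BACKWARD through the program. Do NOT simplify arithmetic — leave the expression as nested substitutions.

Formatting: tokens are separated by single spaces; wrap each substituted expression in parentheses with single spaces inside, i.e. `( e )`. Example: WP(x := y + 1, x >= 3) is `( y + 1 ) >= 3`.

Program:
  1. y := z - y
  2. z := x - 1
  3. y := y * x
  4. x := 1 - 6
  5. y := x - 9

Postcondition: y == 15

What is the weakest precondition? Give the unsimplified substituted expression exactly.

Answer: ( ( 1 - 6 ) - 9 ) == 15

Derivation:
post: y == 15
stmt 5: y := x - 9  -- replace 1 occurrence(s) of y with (x - 9)
  => ( x - 9 ) == 15
stmt 4: x := 1 - 6  -- replace 1 occurrence(s) of x with (1 - 6)
  => ( ( 1 - 6 ) - 9 ) == 15
stmt 3: y := y * x  -- replace 0 occurrence(s) of y with (y * x)
  => ( ( 1 - 6 ) - 9 ) == 15
stmt 2: z := x - 1  -- replace 0 occurrence(s) of z with (x - 1)
  => ( ( 1 - 6 ) - 9 ) == 15
stmt 1: y := z - y  -- replace 0 occurrence(s) of y with (z - y)
  => ( ( 1 - 6 ) - 9 ) == 15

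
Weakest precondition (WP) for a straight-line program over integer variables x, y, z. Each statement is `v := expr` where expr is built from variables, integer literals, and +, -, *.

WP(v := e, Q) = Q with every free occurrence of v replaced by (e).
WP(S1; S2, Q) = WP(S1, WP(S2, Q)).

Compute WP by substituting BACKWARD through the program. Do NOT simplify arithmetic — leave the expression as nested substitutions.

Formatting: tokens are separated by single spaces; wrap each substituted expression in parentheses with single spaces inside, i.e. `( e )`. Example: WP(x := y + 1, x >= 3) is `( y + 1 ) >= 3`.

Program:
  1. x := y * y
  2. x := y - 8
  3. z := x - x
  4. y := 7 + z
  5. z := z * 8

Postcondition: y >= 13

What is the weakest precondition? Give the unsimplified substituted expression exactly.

Answer: ( 7 + ( ( y - 8 ) - ( y - 8 ) ) ) >= 13

Derivation:
post: y >= 13
stmt 5: z := z * 8  -- replace 0 occurrence(s) of z with (z * 8)
  => y >= 13
stmt 4: y := 7 + z  -- replace 1 occurrence(s) of y with (7 + z)
  => ( 7 + z ) >= 13
stmt 3: z := x - x  -- replace 1 occurrence(s) of z with (x - x)
  => ( 7 + ( x - x ) ) >= 13
stmt 2: x := y - 8  -- replace 2 occurrence(s) of x with (y - 8)
  => ( 7 + ( ( y - 8 ) - ( y - 8 ) ) ) >= 13
stmt 1: x := y * y  -- replace 0 occurrence(s) of x with (y * y)
  => ( 7 + ( ( y - 8 ) - ( y - 8 ) ) ) >= 13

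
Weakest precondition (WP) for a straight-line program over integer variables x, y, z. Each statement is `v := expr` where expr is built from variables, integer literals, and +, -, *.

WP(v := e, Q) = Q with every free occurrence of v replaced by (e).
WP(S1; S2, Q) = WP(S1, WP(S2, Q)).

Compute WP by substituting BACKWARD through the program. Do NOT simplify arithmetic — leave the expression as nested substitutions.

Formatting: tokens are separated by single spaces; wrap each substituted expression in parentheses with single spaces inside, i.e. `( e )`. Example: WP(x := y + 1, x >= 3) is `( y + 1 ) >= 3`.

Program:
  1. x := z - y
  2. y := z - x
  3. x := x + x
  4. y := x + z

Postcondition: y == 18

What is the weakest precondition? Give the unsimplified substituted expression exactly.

post: y == 18
stmt 4: y := x + z  -- replace 1 occurrence(s) of y with (x + z)
  => ( x + z ) == 18
stmt 3: x := x + x  -- replace 1 occurrence(s) of x with (x + x)
  => ( ( x + x ) + z ) == 18
stmt 2: y := z - x  -- replace 0 occurrence(s) of y with (z - x)
  => ( ( x + x ) + z ) == 18
stmt 1: x := z - y  -- replace 2 occurrence(s) of x with (z - y)
  => ( ( ( z - y ) + ( z - y ) ) + z ) == 18

Answer: ( ( ( z - y ) + ( z - y ) ) + z ) == 18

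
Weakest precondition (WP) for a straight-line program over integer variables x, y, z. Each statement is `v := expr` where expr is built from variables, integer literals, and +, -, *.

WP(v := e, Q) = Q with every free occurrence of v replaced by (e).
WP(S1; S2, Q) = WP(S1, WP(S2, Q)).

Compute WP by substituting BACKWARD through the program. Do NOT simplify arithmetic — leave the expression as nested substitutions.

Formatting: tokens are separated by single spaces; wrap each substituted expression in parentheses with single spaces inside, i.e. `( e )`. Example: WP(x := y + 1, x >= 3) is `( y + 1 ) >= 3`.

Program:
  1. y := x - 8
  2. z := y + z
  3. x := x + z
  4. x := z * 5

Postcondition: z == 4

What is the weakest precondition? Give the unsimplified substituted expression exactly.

post: z == 4
stmt 4: x := z * 5  -- replace 0 occurrence(s) of x with (z * 5)
  => z == 4
stmt 3: x := x + z  -- replace 0 occurrence(s) of x with (x + z)
  => z == 4
stmt 2: z := y + z  -- replace 1 occurrence(s) of z with (y + z)
  => ( y + z ) == 4
stmt 1: y := x - 8  -- replace 1 occurrence(s) of y with (x - 8)
  => ( ( x - 8 ) + z ) == 4

Answer: ( ( x - 8 ) + z ) == 4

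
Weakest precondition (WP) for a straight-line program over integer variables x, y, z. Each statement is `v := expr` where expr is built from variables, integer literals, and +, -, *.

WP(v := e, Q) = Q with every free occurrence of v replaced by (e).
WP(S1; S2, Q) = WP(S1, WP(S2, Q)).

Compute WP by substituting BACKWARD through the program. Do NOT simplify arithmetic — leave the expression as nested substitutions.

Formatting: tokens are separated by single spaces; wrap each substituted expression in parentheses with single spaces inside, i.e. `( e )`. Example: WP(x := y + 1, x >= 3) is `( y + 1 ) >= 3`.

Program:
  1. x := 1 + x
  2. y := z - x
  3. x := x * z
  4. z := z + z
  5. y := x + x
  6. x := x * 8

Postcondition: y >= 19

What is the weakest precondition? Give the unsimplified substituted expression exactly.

post: y >= 19
stmt 6: x := x * 8  -- replace 0 occurrence(s) of x with (x * 8)
  => y >= 19
stmt 5: y := x + x  -- replace 1 occurrence(s) of y with (x + x)
  => ( x + x ) >= 19
stmt 4: z := z + z  -- replace 0 occurrence(s) of z with (z + z)
  => ( x + x ) >= 19
stmt 3: x := x * z  -- replace 2 occurrence(s) of x with (x * z)
  => ( ( x * z ) + ( x * z ) ) >= 19
stmt 2: y := z - x  -- replace 0 occurrence(s) of y with (z - x)
  => ( ( x * z ) + ( x * z ) ) >= 19
stmt 1: x := 1 + x  -- replace 2 occurrence(s) of x with (1 + x)
  => ( ( ( 1 + x ) * z ) + ( ( 1 + x ) * z ) ) >= 19

Answer: ( ( ( 1 + x ) * z ) + ( ( 1 + x ) * z ) ) >= 19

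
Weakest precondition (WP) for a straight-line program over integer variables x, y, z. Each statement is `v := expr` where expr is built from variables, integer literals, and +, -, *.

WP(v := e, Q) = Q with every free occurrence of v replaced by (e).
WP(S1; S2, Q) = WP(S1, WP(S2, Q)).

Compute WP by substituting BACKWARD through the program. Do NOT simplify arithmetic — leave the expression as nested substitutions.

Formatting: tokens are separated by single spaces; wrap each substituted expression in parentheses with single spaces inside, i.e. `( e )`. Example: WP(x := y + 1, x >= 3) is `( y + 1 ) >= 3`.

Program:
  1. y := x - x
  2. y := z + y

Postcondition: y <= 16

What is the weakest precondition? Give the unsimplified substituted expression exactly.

post: y <= 16
stmt 2: y := z + y  -- replace 1 occurrence(s) of y with (z + y)
  => ( z + y ) <= 16
stmt 1: y := x - x  -- replace 1 occurrence(s) of y with (x - x)
  => ( z + ( x - x ) ) <= 16

Answer: ( z + ( x - x ) ) <= 16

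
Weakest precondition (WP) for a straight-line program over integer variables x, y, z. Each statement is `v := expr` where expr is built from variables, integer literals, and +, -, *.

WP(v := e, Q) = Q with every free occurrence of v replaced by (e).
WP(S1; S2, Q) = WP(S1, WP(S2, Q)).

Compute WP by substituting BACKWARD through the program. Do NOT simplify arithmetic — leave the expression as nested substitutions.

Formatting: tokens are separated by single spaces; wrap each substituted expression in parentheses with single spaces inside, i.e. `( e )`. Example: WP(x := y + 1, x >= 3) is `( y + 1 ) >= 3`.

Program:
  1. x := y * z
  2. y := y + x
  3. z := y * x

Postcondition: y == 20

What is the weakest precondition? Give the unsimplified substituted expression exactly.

Answer: ( y + ( y * z ) ) == 20

Derivation:
post: y == 20
stmt 3: z := y * x  -- replace 0 occurrence(s) of z with (y * x)
  => y == 20
stmt 2: y := y + x  -- replace 1 occurrence(s) of y with (y + x)
  => ( y + x ) == 20
stmt 1: x := y * z  -- replace 1 occurrence(s) of x with (y * z)
  => ( y + ( y * z ) ) == 20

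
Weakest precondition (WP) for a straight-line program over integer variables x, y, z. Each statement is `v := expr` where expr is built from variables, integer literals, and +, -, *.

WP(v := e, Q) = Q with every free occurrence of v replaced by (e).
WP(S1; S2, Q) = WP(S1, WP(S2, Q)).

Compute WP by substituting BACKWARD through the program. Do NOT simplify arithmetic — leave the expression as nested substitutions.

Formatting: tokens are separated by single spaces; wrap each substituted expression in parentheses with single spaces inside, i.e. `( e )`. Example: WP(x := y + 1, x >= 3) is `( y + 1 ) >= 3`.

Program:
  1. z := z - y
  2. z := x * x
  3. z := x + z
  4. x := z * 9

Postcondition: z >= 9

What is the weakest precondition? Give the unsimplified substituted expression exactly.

post: z >= 9
stmt 4: x := z * 9  -- replace 0 occurrence(s) of x with (z * 9)
  => z >= 9
stmt 3: z := x + z  -- replace 1 occurrence(s) of z with (x + z)
  => ( x + z ) >= 9
stmt 2: z := x * x  -- replace 1 occurrence(s) of z with (x * x)
  => ( x + ( x * x ) ) >= 9
stmt 1: z := z - y  -- replace 0 occurrence(s) of z with (z - y)
  => ( x + ( x * x ) ) >= 9

Answer: ( x + ( x * x ) ) >= 9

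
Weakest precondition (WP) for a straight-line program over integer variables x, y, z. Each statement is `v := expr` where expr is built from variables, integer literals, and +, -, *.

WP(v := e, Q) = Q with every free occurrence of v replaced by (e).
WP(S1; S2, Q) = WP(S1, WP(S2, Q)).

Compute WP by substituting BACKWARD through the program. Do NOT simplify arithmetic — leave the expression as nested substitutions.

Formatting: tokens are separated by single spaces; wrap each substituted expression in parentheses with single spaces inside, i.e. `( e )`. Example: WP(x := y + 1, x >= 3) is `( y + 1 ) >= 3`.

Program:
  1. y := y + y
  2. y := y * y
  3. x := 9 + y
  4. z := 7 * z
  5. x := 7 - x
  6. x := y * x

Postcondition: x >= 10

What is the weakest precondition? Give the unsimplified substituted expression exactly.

post: x >= 10
stmt 6: x := y * x  -- replace 1 occurrence(s) of x with (y * x)
  => ( y * x ) >= 10
stmt 5: x := 7 - x  -- replace 1 occurrence(s) of x with (7 - x)
  => ( y * ( 7 - x ) ) >= 10
stmt 4: z := 7 * z  -- replace 0 occurrence(s) of z with (7 * z)
  => ( y * ( 7 - x ) ) >= 10
stmt 3: x := 9 + y  -- replace 1 occurrence(s) of x with (9 + y)
  => ( y * ( 7 - ( 9 + y ) ) ) >= 10
stmt 2: y := y * y  -- replace 2 occurrence(s) of y with (y * y)
  => ( ( y * y ) * ( 7 - ( 9 + ( y * y ) ) ) ) >= 10
stmt 1: y := y + y  -- replace 4 occurrence(s) of y with (y + y)
  => ( ( ( y + y ) * ( y + y ) ) * ( 7 - ( 9 + ( ( y + y ) * ( y + y ) ) ) ) ) >= 10

Answer: ( ( ( y + y ) * ( y + y ) ) * ( 7 - ( 9 + ( ( y + y ) * ( y + y ) ) ) ) ) >= 10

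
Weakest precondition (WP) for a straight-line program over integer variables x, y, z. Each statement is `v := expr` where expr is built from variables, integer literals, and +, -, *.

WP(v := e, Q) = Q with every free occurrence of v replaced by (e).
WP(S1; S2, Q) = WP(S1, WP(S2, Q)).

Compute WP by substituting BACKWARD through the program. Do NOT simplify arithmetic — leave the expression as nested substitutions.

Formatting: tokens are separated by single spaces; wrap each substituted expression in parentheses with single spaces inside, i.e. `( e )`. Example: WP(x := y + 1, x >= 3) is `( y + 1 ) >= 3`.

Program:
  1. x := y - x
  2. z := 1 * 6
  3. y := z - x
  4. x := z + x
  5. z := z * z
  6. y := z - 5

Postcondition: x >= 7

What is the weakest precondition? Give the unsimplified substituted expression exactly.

Answer: ( ( 1 * 6 ) + ( y - x ) ) >= 7

Derivation:
post: x >= 7
stmt 6: y := z - 5  -- replace 0 occurrence(s) of y with (z - 5)
  => x >= 7
stmt 5: z := z * z  -- replace 0 occurrence(s) of z with (z * z)
  => x >= 7
stmt 4: x := z + x  -- replace 1 occurrence(s) of x with (z + x)
  => ( z + x ) >= 7
stmt 3: y := z - x  -- replace 0 occurrence(s) of y with (z - x)
  => ( z + x ) >= 7
stmt 2: z := 1 * 6  -- replace 1 occurrence(s) of z with (1 * 6)
  => ( ( 1 * 6 ) + x ) >= 7
stmt 1: x := y - x  -- replace 1 occurrence(s) of x with (y - x)
  => ( ( 1 * 6 ) + ( y - x ) ) >= 7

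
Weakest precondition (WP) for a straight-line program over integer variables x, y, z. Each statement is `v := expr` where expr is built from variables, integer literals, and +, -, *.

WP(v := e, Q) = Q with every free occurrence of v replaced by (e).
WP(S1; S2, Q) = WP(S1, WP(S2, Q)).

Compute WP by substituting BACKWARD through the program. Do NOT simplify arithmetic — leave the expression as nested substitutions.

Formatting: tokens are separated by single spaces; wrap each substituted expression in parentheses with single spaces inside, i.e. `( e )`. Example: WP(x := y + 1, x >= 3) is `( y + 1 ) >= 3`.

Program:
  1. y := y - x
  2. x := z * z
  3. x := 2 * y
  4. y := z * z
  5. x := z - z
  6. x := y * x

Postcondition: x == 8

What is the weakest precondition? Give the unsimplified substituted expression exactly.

post: x == 8
stmt 6: x := y * x  -- replace 1 occurrence(s) of x with (y * x)
  => ( y * x ) == 8
stmt 5: x := z - z  -- replace 1 occurrence(s) of x with (z - z)
  => ( y * ( z - z ) ) == 8
stmt 4: y := z * z  -- replace 1 occurrence(s) of y with (z * z)
  => ( ( z * z ) * ( z - z ) ) == 8
stmt 3: x := 2 * y  -- replace 0 occurrence(s) of x with (2 * y)
  => ( ( z * z ) * ( z - z ) ) == 8
stmt 2: x := z * z  -- replace 0 occurrence(s) of x with (z * z)
  => ( ( z * z ) * ( z - z ) ) == 8
stmt 1: y := y - x  -- replace 0 occurrence(s) of y with (y - x)
  => ( ( z * z ) * ( z - z ) ) == 8

Answer: ( ( z * z ) * ( z - z ) ) == 8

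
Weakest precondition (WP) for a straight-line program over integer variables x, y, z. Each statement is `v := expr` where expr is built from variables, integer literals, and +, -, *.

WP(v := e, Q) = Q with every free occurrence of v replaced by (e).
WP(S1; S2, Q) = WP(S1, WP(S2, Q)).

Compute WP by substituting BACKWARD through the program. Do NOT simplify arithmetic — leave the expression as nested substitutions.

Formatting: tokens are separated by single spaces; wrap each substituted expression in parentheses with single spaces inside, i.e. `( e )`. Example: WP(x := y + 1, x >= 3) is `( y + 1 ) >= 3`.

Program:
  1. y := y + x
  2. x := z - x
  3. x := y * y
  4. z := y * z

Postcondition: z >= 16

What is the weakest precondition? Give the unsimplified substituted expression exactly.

Answer: ( ( y + x ) * z ) >= 16

Derivation:
post: z >= 16
stmt 4: z := y * z  -- replace 1 occurrence(s) of z with (y * z)
  => ( y * z ) >= 16
stmt 3: x := y * y  -- replace 0 occurrence(s) of x with (y * y)
  => ( y * z ) >= 16
stmt 2: x := z - x  -- replace 0 occurrence(s) of x with (z - x)
  => ( y * z ) >= 16
stmt 1: y := y + x  -- replace 1 occurrence(s) of y with (y + x)
  => ( ( y + x ) * z ) >= 16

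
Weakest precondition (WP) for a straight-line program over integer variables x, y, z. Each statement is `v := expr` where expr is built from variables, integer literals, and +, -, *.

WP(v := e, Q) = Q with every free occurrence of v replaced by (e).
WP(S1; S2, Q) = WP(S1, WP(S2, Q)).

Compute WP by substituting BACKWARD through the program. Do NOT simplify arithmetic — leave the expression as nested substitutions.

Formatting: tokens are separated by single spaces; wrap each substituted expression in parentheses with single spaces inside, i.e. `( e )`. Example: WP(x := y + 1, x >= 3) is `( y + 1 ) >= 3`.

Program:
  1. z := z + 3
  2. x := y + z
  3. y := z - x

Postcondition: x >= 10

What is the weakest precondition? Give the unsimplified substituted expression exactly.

Answer: ( y + ( z + 3 ) ) >= 10

Derivation:
post: x >= 10
stmt 3: y := z - x  -- replace 0 occurrence(s) of y with (z - x)
  => x >= 10
stmt 2: x := y + z  -- replace 1 occurrence(s) of x with (y + z)
  => ( y + z ) >= 10
stmt 1: z := z + 3  -- replace 1 occurrence(s) of z with (z + 3)
  => ( y + ( z + 3 ) ) >= 10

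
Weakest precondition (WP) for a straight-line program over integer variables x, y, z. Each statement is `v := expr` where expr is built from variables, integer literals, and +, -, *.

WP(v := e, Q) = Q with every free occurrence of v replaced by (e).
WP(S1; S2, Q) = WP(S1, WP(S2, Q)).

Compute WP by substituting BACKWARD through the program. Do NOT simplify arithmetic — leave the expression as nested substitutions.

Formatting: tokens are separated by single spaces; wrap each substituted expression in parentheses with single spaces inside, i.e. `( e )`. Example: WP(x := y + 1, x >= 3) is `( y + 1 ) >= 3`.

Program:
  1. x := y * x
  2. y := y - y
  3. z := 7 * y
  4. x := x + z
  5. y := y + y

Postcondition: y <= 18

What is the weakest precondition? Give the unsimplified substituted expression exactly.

Answer: ( ( y - y ) + ( y - y ) ) <= 18

Derivation:
post: y <= 18
stmt 5: y := y + y  -- replace 1 occurrence(s) of y with (y + y)
  => ( y + y ) <= 18
stmt 4: x := x + z  -- replace 0 occurrence(s) of x with (x + z)
  => ( y + y ) <= 18
stmt 3: z := 7 * y  -- replace 0 occurrence(s) of z with (7 * y)
  => ( y + y ) <= 18
stmt 2: y := y - y  -- replace 2 occurrence(s) of y with (y - y)
  => ( ( y - y ) + ( y - y ) ) <= 18
stmt 1: x := y * x  -- replace 0 occurrence(s) of x with (y * x)
  => ( ( y - y ) + ( y - y ) ) <= 18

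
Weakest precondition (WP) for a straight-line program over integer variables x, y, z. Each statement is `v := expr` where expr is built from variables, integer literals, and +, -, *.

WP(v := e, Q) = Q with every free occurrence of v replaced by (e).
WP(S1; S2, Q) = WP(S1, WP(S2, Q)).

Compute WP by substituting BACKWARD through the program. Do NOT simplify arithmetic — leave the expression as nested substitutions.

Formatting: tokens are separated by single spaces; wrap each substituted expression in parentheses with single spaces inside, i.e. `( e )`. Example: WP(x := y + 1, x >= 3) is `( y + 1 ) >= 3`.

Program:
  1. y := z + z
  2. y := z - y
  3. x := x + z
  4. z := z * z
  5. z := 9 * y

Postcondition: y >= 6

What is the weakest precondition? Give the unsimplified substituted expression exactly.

Answer: ( z - ( z + z ) ) >= 6

Derivation:
post: y >= 6
stmt 5: z := 9 * y  -- replace 0 occurrence(s) of z with (9 * y)
  => y >= 6
stmt 4: z := z * z  -- replace 0 occurrence(s) of z with (z * z)
  => y >= 6
stmt 3: x := x + z  -- replace 0 occurrence(s) of x with (x + z)
  => y >= 6
stmt 2: y := z - y  -- replace 1 occurrence(s) of y with (z - y)
  => ( z - y ) >= 6
stmt 1: y := z + z  -- replace 1 occurrence(s) of y with (z + z)
  => ( z - ( z + z ) ) >= 6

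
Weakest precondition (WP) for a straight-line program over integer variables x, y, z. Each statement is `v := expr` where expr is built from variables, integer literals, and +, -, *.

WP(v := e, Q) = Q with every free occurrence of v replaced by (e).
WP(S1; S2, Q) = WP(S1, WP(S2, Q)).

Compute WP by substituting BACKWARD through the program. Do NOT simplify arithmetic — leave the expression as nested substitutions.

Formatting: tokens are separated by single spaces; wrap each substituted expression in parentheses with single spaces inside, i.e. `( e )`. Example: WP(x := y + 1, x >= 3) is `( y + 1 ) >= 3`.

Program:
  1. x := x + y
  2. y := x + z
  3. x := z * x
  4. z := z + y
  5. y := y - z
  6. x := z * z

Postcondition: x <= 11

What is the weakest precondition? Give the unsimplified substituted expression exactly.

post: x <= 11
stmt 6: x := z * z  -- replace 1 occurrence(s) of x with (z * z)
  => ( z * z ) <= 11
stmt 5: y := y - z  -- replace 0 occurrence(s) of y with (y - z)
  => ( z * z ) <= 11
stmt 4: z := z + y  -- replace 2 occurrence(s) of z with (z + y)
  => ( ( z + y ) * ( z + y ) ) <= 11
stmt 3: x := z * x  -- replace 0 occurrence(s) of x with (z * x)
  => ( ( z + y ) * ( z + y ) ) <= 11
stmt 2: y := x + z  -- replace 2 occurrence(s) of y with (x + z)
  => ( ( z + ( x + z ) ) * ( z + ( x + z ) ) ) <= 11
stmt 1: x := x + y  -- replace 2 occurrence(s) of x with (x + y)
  => ( ( z + ( ( x + y ) + z ) ) * ( z + ( ( x + y ) + z ) ) ) <= 11

Answer: ( ( z + ( ( x + y ) + z ) ) * ( z + ( ( x + y ) + z ) ) ) <= 11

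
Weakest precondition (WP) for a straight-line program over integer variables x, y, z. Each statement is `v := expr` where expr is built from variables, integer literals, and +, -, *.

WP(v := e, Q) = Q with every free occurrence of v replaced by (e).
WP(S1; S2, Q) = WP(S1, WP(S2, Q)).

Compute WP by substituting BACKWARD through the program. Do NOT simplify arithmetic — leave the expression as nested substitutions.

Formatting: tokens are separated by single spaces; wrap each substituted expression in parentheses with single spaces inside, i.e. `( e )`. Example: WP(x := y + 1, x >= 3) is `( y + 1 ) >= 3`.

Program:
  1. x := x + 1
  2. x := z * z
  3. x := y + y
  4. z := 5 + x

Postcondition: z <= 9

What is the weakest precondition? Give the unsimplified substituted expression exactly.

Answer: ( 5 + ( y + y ) ) <= 9

Derivation:
post: z <= 9
stmt 4: z := 5 + x  -- replace 1 occurrence(s) of z with (5 + x)
  => ( 5 + x ) <= 9
stmt 3: x := y + y  -- replace 1 occurrence(s) of x with (y + y)
  => ( 5 + ( y + y ) ) <= 9
stmt 2: x := z * z  -- replace 0 occurrence(s) of x with (z * z)
  => ( 5 + ( y + y ) ) <= 9
stmt 1: x := x + 1  -- replace 0 occurrence(s) of x with (x + 1)
  => ( 5 + ( y + y ) ) <= 9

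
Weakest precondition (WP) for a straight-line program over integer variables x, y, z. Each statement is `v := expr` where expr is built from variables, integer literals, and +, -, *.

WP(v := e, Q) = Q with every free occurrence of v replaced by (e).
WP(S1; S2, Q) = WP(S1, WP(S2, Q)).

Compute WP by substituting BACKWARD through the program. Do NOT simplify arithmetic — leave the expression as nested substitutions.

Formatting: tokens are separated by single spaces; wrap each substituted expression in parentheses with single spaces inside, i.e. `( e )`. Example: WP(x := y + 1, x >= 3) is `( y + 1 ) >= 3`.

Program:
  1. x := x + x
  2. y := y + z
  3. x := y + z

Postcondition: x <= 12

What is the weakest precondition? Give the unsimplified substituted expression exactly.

post: x <= 12
stmt 3: x := y + z  -- replace 1 occurrence(s) of x with (y + z)
  => ( y + z ) <= 12
stmt 2: y := y + z  -- replace 1 occurrence(s) of y with (y + z)
  => ( ( y + z ) + z ) <= 12
stmt 1: x := x + x  -- replace 0 occurrence(s) of x with (x + x)
  => ( ( y + z ) + z ) <= 12

Answer: ( ( y + z ) + z ) <= 12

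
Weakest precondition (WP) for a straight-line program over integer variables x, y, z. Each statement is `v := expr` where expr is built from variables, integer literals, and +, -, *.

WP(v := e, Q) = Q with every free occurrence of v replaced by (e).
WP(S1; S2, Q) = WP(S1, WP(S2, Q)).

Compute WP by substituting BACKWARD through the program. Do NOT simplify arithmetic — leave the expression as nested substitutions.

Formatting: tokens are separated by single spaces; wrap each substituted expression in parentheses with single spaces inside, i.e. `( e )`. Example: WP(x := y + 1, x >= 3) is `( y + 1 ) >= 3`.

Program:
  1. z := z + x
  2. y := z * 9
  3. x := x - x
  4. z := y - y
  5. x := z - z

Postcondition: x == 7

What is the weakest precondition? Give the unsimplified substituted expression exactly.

Answer: ( ( ( ( z + x ) * 9 ) - ( ( z + x ) * 9 ) ) - ( ( ( z + x ) * 9 ) - ( ( z + x ) * 9 ) ) ) == 7

Derivation:
post: x == 7
stmt 5: x := z - z  -- replace 1 occurrence(s) of x with (z - z)
  => ( z - z ) == 7
stmt 4: z := y - y  -- replace 2 occurrence(s) of z with (y - y)
  => ( ( y - y ) - ( y - y ) ) == 7
stmt 3: x := x - x  -- replace 0 occurrence(s) of x with (x - x)
  => ( ( y - y ) - ( y - y ) ) == 7
stmt 2: y := z * 9  -- replace 4 occurrence(s) of y with (z * 9)
  => ( ( ( z * 9 ) - ( z * 9 ) ) - ( ( z * 9 ) - ( z * 9 ) ) ) == 7
stmt 1: z := z + x  -- replace 4 occurrence(s) of z with (z + x)
  => ( ( ( ( z + x ) * 9 ) - ( ( z + x ) * 9 ) ) - ( ( ( z + x ) * 9 ) - ( ( z + x ) * 9 ) ) ) == 7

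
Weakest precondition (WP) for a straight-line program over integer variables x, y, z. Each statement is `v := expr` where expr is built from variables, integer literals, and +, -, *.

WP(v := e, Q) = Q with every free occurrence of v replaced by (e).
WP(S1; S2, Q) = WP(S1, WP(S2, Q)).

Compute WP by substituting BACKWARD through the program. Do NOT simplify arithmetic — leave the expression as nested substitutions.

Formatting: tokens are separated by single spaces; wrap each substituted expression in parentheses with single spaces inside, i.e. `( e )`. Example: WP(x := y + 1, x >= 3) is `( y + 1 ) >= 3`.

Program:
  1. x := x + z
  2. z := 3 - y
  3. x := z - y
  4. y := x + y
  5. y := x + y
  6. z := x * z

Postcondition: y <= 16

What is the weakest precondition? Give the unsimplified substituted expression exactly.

Answer: ( ( ( 3 - y ) - y ) + ( ( ( 3 - y ) - y ) + y ) ) <= 16

Derivation:
post: y <= 16
stmt 6: z := x * z  -- replace 0 occurrence(s) of z with (x * z)
  => y <= 16
stmt 5: y := x + y  -- replace 1 occurrence(s) of y with (x + y)
  => ( x + y ) <= 16
stmt 4: y := x + y  -- replace 1 occurrence(s) of y with (x + y)
  => ( x + ( x + y ) ) <= 16
stmt 3: x := z - y  -- replace 2 occurrence(s) of x with (z - y)
  => ( ( z - y ) + ( ( z - y ) + y ) ) <= 16
stmt 2: z := 3 - y  -- replace 2 occurrence(s) of z with (3 - y)
  => ( ( ( 3 - y ) - y ) + ( ( ( 3 - y ) - y ) + y ) ) <= 16
stmt 1: x := x + z  -- replace 0 occurrence(s) of x with (x + z)
  => ( ( ( 3 - y ) - y ) + ( ( ( 3 - y ) - y ) + y ) ) <= 16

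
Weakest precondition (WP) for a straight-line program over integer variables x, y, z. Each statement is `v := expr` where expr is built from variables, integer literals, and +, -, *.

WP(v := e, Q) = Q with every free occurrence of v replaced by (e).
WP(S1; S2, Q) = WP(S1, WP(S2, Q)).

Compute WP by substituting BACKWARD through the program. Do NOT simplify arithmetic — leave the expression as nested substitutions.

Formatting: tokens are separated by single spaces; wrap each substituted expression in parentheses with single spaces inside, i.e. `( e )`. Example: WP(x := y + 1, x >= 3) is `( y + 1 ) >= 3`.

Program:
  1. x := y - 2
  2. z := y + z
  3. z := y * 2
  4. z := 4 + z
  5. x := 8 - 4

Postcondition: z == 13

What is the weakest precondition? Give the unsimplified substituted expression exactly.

Answer: ( 4 + ( y * 2 ) ) == 13

Derivation:
post: z == 13
stmt 5: x := 8 - 4  -- replace 0 occurrence(s) of x with (8 - 4)
  => z == 13
stmt 4: z := 4 + z  -- replace 1 occurrence(s) of z with (4 + z)
  => ( 4 + z ) == 13
stmt 3: z := y * 2  -- replace 1 occurrence(s) of z with (y * 2)
  => ( 4 + ( y * 2 ) ) == 13
stmt 2: z := y + z  -- replace 0 occurrence(s) of z with (y + z)
  => ( 4 + ( y * 2 ) ) == 13
stmt 1: x := y - 2  -- replace 0 occurrence(s) of x with (y - 2)
  => ( 4 + ( y * 2 ) ) == 13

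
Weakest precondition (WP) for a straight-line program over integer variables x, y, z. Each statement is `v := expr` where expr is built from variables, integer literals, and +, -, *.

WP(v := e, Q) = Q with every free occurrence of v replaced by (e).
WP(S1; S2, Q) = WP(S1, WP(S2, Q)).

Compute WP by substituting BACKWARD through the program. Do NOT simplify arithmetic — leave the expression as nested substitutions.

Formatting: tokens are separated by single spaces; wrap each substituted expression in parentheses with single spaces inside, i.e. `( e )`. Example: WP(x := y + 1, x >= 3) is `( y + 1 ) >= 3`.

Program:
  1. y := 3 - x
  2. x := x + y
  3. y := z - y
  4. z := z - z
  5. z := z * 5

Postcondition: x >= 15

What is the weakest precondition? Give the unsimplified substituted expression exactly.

post: x >= 15
stmt 5: z := z * 5  -- replace 0 occurrence(s) of z with (z * 5)
  => x >= 15
stmt 4: z := z - z  -- replace 0 occurrence(s) of z with (z - z)
  => x >= 15
stmt 3: y := z - y  -- replace 0 occurrence(s) of y with (z - y)
  => x >= 15
stmt 2: x := x + y  -- replace 1 occurrence(s) of x with (x + y)
  => ( x + y ) >= 15
stmt 1: y := 3 - x  -- replace 1 occurrence(s) of y with (3 - x)
  => ( x + ( 3 - x ) ) >= 15

Answer: ( x + ( 3 - x ) ) >= 15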